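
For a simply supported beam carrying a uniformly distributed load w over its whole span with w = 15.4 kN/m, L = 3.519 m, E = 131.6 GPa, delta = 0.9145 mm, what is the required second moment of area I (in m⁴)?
Model: a simply supported beam carrying a uniformly distributed load w over its whole span, so delta = (5·w·L^4) / (384·E·I).
Solve for I: I = (5·w·L^4) / (384·delta·E).
Convert to SI units:
  w = 15.4 kN/m = 15400 N/m
  E = 131.6 GPa = 1.316 × 10¹¹ Pa
  delta = 0.9145 mm = 0.0009145 m
Substitute:
  I = (5 × 15400 × 3.519^4) / (384 × 0.0009145 × (1.316 × 10¹¹))
  I = 0.0002555 m⁴
Final answer: I = 0.0002555 m⁴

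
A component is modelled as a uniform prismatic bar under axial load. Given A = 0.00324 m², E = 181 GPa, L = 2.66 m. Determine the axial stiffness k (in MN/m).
Model: a uniform prismatic bar under axial load, so k = (A·E) / L.
Convert to SI units:
  E = 181 GPa = 1.81 × 10¹¹ Pa
Substitute:
  k = (0.00324 × (1.81 × 10¹¹)) / 2.66
  k = 2.205 × 10⁸ N/m
Convert: k = 2.205 × 10⁸ N/m = 220.5 MN/m
Final answer: k = 220.5 MN/m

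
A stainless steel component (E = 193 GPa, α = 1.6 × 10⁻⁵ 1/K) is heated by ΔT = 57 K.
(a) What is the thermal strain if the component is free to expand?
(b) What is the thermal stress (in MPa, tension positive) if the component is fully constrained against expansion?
(a) Free thermal strain ε_th = α·ΔT = (1.6 × 10⁻⁵) × 57 = 0.000912
(b) Fully constrained, the expansion is suppressed, so σ = -E·α·ΔT. Convert E = 193 GPa = 1.93 × 10¹¹ Pa.
  σ = -(1.93 × 10¹¹) × (1.6 × 10⁻⁵) × 57 = -1.76 × 10⁸ Pa = -176 MPa (compressive)
Final answer: (a) ε_th = 0.000912, (b) σ = -176 MPa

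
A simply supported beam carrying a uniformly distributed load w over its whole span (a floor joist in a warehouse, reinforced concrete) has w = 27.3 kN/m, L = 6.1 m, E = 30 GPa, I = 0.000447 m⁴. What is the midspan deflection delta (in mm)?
Model: a simply supported beam carrying a uniformly distributed load w over its whole span, so delta = (5·w·L^4) / (384·E·I).
Convert to SI units:
  w = 27.3 kN/m = 27300 N/m
  E = 30 GPa = 3 × 10¹⁰ Pa
Substitute:
  delta = (5 × 27300 × 6.1^4) / (384 × (3 × 10¹⁰) × 0.000447)
  delta = 0.0367 m
Convert: delta = 0.0367 m = 36.7 mm
Final answer: delta = 36.7 mm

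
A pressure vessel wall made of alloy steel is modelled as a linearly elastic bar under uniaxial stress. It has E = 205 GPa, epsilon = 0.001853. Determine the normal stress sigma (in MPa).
Model: a linearly elastic bar under uniaxial stress, so sigma = E·epsilon.
Convert to SI units:
  E = 205 GPa = 2.05 × 10¹¹ Pa
Substitute:
  sigma = (2.05 × 10¹¹) × 0.001853
  sigma = 3.799 × 10⁸ Pa
Convert: sigma = 3.799 × 10⁸ Pa = 379.9 MPa
Final answer: sigma = 379.9 MPa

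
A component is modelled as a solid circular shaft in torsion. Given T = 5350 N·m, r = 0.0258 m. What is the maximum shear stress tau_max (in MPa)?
Model: a solid circular shaft in torsion, so tau_max = (2·T) / (π·r^3).
Substitute:
  tau_max = (2 × 5350) / (π × 0.0258^3)
  tau_max = 1.983 × 10⁸ Pa
Convert: tau_max = 1.983 × 10⁸ Pa = 198.3 MPa
Final answer: tau_max = 198.3 MPa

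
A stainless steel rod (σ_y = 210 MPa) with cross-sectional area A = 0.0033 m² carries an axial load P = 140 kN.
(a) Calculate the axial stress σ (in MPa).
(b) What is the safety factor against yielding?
(a) Axial stress σ = P/A. Convert P = 140 kN = 140000 N.
  σ = 140000 / 0.0033 = 4.242 × 10⁷ Pa = 42.42 MPa
(b) Safety factor SF = σ_y/σ = 210 / 42.42 = 4.95
Final answer: (a) σ = 42.42 MPa, (b) SF = 4.95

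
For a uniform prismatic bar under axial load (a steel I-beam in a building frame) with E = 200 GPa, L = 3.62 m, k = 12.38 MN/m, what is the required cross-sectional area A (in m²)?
Model: a uniform prismatic bar under axial load, so k = (A·E) / L.
Solve for A: A = (k·L) / E.
Convert to SI units:
  E = 200 GPa = 2 × 10¹¹ Pa
  k = 12.38 MN/m = 1.238 × 10⁷ N/m
Substitute:
  A = ((1.238 × 10⁷) × 3.62) / (2 × 10¹¹)
  A = 0.0002241 m²
Final answer: A = 0.0002241 m²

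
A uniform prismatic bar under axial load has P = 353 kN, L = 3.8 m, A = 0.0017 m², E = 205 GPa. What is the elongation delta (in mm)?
Model: a uniform prismatic bar under axial load, so delta = (P·L) / (A·E).
Convert to SI units:
  P = 353 kN = 353000 N
  E = 205 GPa = 2.05 × 10¹¹ Pa
Substitute:
  delta = (353000 × 3.8) / (0.0017 × (2.05 × 10¹¹))
  delta = 0.003849 m
Convert: delta = 0.003849 m = 3.849 mm
Final answer: delta = 3.849 mm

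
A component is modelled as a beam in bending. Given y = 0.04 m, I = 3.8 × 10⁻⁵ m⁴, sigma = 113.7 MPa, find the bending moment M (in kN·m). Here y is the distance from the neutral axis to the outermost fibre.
Model: a beam in bending, so sigma = (M·y) / I.
Solve for M: M = (sigma·I) / y.
Convert to SI units:
  sigma = 113.7 MPa = 1.137 × 10⁸ Pa
Substitute:
  M = ((1.137 × 10⁸) × (3.8 × 10⁻⁵)) / 0.04
  M = 108000 N·m
Convert: M = 108000 N·m = 108 kN·m
Final answer: M = 108 kN·m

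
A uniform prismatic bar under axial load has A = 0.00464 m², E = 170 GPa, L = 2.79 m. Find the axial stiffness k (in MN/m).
Model: a uniform prismatic bar under axial load, so k = (A·E) / L.
Convert to SI units:
  E = 170 GPa = 1.7 × 10¹¹ Pa
Substitute:
  k = (0.00464 × (1.7 × 10¹¹)) / 2.79
  k = 2.827 × 10⁸ N/m
Convert: k = 2.827 × 10⁸ N/m = 282.7 MN/m
Final answer: k = 282.7 MN/m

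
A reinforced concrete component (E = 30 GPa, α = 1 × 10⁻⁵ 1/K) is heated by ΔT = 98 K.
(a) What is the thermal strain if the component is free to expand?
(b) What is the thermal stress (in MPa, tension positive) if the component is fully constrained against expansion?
(a) Free thermal strain ε_th = α·ΔT = (1 × 10⁻⁵) × 98 = 0.00098
(b) Fully constrained, the expansion is suppressed, so σ = -E·α·ΔT. Convert E = 30 GPa = 3 × 10¹⁰ Pa.
  σ = -(3 × 10¹⁰) × (1 × 10⁻⁵) × 98 = -2.94 × 10⁷ Pa = -29.4 MPa (compressive)
Final answer: (a) ε_th = 0.00098, (b) σ = -29.4 MPa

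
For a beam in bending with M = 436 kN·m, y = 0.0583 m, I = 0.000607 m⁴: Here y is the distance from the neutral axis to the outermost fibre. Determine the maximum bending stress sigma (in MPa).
Model: a beam in bending, so sigma = (M·y) / I.
Convert to SI units:
  M = 436 kN·m = 436000 N·m
Substitute:
  sigma = (436000 × 0.0583) / 0.000607
  sigma = 4.188 × 10⁷ Pa
Convert: sigma = 4.188 × 10⁷ Pa = 41.88 MPa
Final answer: sigma = 41.88 MPa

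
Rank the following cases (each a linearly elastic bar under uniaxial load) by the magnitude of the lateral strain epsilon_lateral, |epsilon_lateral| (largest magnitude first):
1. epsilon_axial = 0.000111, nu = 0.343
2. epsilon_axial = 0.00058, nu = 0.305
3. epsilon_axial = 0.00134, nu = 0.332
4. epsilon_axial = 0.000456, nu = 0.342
Model: a linearly elastic bar under uniaxial load, so epsilon_lateral = -nu·epsilon_axial (SI units).
  Case 1: epsilon_lateral = -(0.343 × 0.000111) = -3.807 × 10⁻⁵
  Case 2: epsilon_lateral = -(0.305 × 0.00058) = -0.0001769
  Case 3: epsilon_lateral = -(0.332 × 0.00134) = -0.0004449
  Case 4: epsilon_lateral = -(0.342 × 0.000456) = -0.000156
Ordering by |epsilon_lateral|: 0.0004449 (case 3) > 0.0001769 (case 2) > 0.000156 (case 4) > 3.807 × 10⁻⁵ (case 1)
Final answer: 3, 2, 4, 1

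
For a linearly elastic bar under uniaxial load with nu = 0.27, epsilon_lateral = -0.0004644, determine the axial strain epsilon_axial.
Model: a linearly elastic bar under uniaxial load, so epsilon_lateral = -nu·epsilon_axial.
Solve for epsilon_axial: epsilon_axial = -epsilon_lateral / nu.
Substitute:
  epsilon_axial = -(-0.0004644) / 0.27
  epsilon_axial = 0.00172
Final answer: epsilon_axial = 0.00172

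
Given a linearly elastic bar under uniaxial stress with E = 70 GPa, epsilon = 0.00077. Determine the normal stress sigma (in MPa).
Model: a linearly elastic bar under uniaxial stress, so sigma = E·epsilon.
Convert to SI units:
  E = 70 GPa = 7 × 10¹⁰ Pa
Substitute:
  sigma = (7 × 10¹⁰) × 0.00077
  sigma = 5.39 × 10⁷ Pa
Convert: sigma = 5.39 × 10⁷ Pa = 53.9 MPa
Final answer: sigma = 53.9 MPa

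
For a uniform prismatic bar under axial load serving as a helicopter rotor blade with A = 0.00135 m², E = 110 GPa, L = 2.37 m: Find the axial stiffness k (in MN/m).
Model: a uniform prismatic bar under axial load, so k = (A·E) / L.
Convert to SI units:
  E = 110 GPa = 1.1 × 10¹¹ Pa
Substitute:
  k = (0.00135 × (1.1 × 10¹¹)) / 2.37
  k = 6.266 × 10⁷ N/m
Convert: k = 6.266 × 10⁷ N/m = 62.66 MN/m
Final answer: k = 62.66 MN/m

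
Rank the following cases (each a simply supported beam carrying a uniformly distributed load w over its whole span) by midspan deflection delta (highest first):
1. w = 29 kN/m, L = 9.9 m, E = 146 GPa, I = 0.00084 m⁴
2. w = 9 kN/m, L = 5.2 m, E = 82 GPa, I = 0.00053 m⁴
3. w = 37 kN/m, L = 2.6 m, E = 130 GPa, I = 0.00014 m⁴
Model: a simply supported beam carrying a uniformly distributed load w over its whole span, so delta = (5·w·L^4) / (384·E·I) (SI units).
  Case 1: delta = (5 × 29000 × 9.9^4) / (384 × (1.46 × 10¹¹) × 0.00084) = 0.02958 m = 29.58 mm
  Case 2: delta = (5 × 9000 × 5.2^4) / (384 × (8.2 × 10¹⁰) × 0.00053) = 0.001972 m = 1.972 mm
  Case 3: delta = (5 × 37000 × 2.6^4) / (384 × (1.3 × 10¹¹) × 0.00014) = 0.00121 m = 1.21 mm
Ordering: 29.58 mm (case 1) > 1.972 mm (case 2) > 1.21 mm (case 3)
Final answer: 1, 2, 3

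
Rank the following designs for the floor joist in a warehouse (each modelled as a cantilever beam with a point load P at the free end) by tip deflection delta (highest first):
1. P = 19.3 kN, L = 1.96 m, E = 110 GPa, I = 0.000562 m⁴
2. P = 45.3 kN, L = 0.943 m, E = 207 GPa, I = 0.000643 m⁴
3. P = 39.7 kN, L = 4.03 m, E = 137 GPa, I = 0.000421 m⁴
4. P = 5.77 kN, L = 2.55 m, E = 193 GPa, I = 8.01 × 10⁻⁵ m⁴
Model: a cantilever beam with a point load P at the free end, so delta = (P·L^3) / (3·E·I) (SI units).
  Case 1: delta = (19300 × 1.96^3) / (3 × (1.1 × 10¹¹) × 0.000562) = 0.0007836 m = 0.7836 mm
  Case 2: delta = (45300 × 0.943^3) / (3 × (2.07 × 10¹¹) × 0.000643) = 9.513 × 10⁻⁵ m = 0.09513 mm
  Case 3: delta = (39700 × 4.03^3) / (3 × (1.37 × 10¹¹) × 0.000421) = 0.01502 m = 15.02 mm
  Case 4: delta = (5770 × 2.55^3) / (3 × (1.93 × 10¹¹) × (8.01 × 10⁻⁵)) = 0.002063 m = 2.063 mm
Ordering: 15.02 mm (case 3) > 2.063 mm (case 4) > 0.7836 mm (case 1) > 0.09513 mm (case 2)
Final answer: 3, 4, 1, 2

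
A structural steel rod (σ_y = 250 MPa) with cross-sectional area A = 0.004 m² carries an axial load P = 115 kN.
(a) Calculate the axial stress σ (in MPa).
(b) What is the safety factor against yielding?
(a) Axial stress σ = P/A. Convert P = 115 kN = 115000 N.
  σ = 115000 / 0.004 = 2.875 × 10⁷ Pa = 28.75 MPa
(b) Safety factor SF = σ_y/σ = 250 / 28.75 = 8.696
Final answer: (a) σ = 28.75 MPa, (b) SF = 8.696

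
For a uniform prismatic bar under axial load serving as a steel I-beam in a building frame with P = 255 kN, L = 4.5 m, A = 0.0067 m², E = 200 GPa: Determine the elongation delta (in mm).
Model: a uniform prismatic bar under axial load, so delta = (P·L) / (A·E).
Convert to SI units:
  P = 255 kN = 255000 N
  E = 200 GPa = 2 × 10¹¹ Pa
Substitute:
  delta = (255000 × 4.5) / (0.0067 × (2 × 10¹¹))
  delta = 0.0008563 m
Convert: delta = 0.0008563 m = 0.8563 mm
Final answer: delta = 0.8563 mm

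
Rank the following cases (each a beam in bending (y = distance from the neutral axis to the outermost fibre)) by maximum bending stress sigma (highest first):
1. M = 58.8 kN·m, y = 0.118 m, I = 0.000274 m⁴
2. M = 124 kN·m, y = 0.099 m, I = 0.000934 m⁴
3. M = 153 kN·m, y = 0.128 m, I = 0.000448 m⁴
Model: a beam in bending (y = distance from the neutral axis to the outermost fibre), so sigma = (M·y) / I (SI units).
  Case 1: sigma = (58800 × 0.118) / 0.000274 = 2.532 × 10⁷ Pa = 25.32 MPa
  Case 2: sigma = (124000 × 0.099) / 0.000934 = 1.314 × 10⁷ Pa = 13.14 MPa
  Case 3: sigma = (153000 × 0.128) / 0.000448 = 4.371 × 10⁷ Pa = 43.71 MPa
Ordering: 43.71 MPa (case 3) > 25.32 MPa (case 1) > 13.14 MPa (case 2)
Final answer: 3, 1, 2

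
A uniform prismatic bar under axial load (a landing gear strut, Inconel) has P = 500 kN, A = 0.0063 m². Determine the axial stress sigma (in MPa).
Model: a uniform prismatic bar under axial load, so sigma = P / A.
Convert to SI units:
  P = 500 kN = 500000 N
Substitute:
  sigma = 500000 / 0.0063
  sigma = 7.937 × 10⁷ Pa
Convert: sigma = 7.937 × 10⁷ Pa = 79.37 MPa
Final answer: sigma = 79.37 MPa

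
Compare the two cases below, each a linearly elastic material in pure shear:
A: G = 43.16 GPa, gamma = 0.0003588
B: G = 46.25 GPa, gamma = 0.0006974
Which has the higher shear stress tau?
Model: a linearly elastic material in pure shear, so tau = G·gamma (SI units).
  A: tau = (4.316 × 10¹⁰) × 0.0003588 = 1.549 × 10⁷ Pa = 15.49 MPa
  B: tau = (4.625 × 10¹⁰) × 0.0006974 = 3.225 × 10⁷ Pa = 32.25 MPa
32.25 MPa > 15.49 MPa, so B is larger.
Final answer: B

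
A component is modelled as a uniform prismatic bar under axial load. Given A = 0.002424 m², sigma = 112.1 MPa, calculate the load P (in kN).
Model: a uniform prismatic bar under axial load, so sigma = P / A.
Solve for P: P = sigma·A.
Convert to SI units:
  sigma = 112.1 MPa = 1.121 × 10⁸ Pa
Substitute:
  P = (1.121 × 10⁸) × 0.002424
  P = 271700 N
Convert: P = 271700 N = 271.7 kN
Final answer: P = 271.7 kN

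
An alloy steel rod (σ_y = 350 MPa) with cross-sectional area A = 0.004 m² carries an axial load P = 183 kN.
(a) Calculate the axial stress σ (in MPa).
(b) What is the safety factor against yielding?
(a) Axial stress σ = P/A. Convert P = 183 kN = 183000 N.
  σ = 183000 / 0.004 = 4.575 × 10⁷ Pa = 45.75 MPa
(b) Safety factor SF = σ_y/σ = 350 / 45.75 = 7.65
Final answer: (a) σ = 45.75 MPa, (b) SF = 7.65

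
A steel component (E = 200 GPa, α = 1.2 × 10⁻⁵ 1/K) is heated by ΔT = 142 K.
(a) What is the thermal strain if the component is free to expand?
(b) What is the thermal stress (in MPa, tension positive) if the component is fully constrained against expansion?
(a) Free thermal strain ε_th = α·ΔT = (1.2 × 10⁻⁵) × 142 = 0.001704
(b) Fully constrained, the expansion is suppressed, so σ = -E·α·ΔT. Convert E = 200 GPa = 2 × 10¹¹ Pa.
  σ = -(2 × 10¹¹) × (1.2 × 10⁻⁵) × 142 = -3.408 × 10⁸ Pa = -340.8 MPa (compressive)
Final answer: (a) ε_th = 0.001704, (b) σ = -340.8 MPa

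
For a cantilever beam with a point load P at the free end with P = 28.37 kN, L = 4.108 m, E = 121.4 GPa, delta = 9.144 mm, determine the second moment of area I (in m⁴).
Model: a cantilever beam with a point load P at the free end, so delta = (P·L^3) / (3·E·I).
Solve for I: I = (P·L^3) / (3·delta·E).
Convert to SI units:
  P = 28.37 kN = 28370 N
  E = 121.4 GPa = 1.214 × 10¹¹ Pa
  delta = 9.144 mm = 0.009144 m
Substitute:
  I = (28370 × 4.108^3) / (3 × 0.009144 × (1.214 × 10¹¹))
  I = 0.0005906 m⁴
Final answer: I = 0.0005906 m⁴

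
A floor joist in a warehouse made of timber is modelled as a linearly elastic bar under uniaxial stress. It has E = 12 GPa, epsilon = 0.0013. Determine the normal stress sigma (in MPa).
Model: a linearly elastic bar under uniaxial stress, so sigma = E·epsilon.
Convert to SI units:
  E = 12 GPa = 1.2 × 10¹⁰ Pa
Substitute:
  sigma = (1.2 × 10¹⁰) × 0.0013
  sigma = 1.56 × 10⁷ Pa
Convert: sigma = 1.56 × 10⁷ Pa = 15.6 MPa
Final answer: sigma = 15.6 MPa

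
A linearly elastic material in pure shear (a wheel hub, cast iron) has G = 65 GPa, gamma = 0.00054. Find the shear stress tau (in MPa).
Model: a linearly elastic material in pure shear, so tau = G·gamma.
Convert to SI units:
  G = 65 GPa = 6.5 × 10¹⁰ Pa
Substitute:
  tau = (6.5 × 10¹⁰) × 0.00054
  tau = 3.51 × 10⁷ Pa
Convert: tau = 3.51 × 10⁷ Pa = 35.1 MPa
Final answer: tau = 35.1 MPa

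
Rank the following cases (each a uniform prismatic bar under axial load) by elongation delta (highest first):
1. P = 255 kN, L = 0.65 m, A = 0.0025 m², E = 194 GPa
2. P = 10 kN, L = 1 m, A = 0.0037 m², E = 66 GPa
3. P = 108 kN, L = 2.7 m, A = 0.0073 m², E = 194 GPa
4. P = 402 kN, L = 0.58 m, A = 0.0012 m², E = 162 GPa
Model: a uniform prismatic bar under axial load, so delta = (P·L) / (A·E) (SI units).
  Case 1: delta = (255000 × 0.65) / (0.0025 × (1.94 × 10¹¹)) = 0.0003418 m = 0.3418 mm
  Case 2: delta = (10000 × 1) / (0.0037 × (6.6 × 10¹⁰)) = 4.095 × 10⁻⁵ m = 0.04095 mm
  Case 3: delta = (108000 × 2.7) / (0.0073 × (1.94 × 10¹¹)) = 0.0002059 m = 0.2059 mm
  Case 4: delta = (402000 × 0.58) / (0.0012 × (1.62 × 10¹¹)) = 0.001199 m = 1.199 mm
Ordering: 1.199 mm (case 4) > 0.3418 mm (case 1) > 0.2059 mm (case 3) > 0.04095 mm (case 2)
Final answer: 4, 1, 3, 2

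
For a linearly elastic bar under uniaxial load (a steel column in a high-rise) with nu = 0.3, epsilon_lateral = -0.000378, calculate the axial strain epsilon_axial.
Model: a linearly elastic bar under uniaxial load, so epsilon_lateral = -nu·epsilon_axial.
Solve for epsilon_axial: epsilon_axial = -epsilon_lateral / nu.
Substitute:
  epsilon_axial = -(-0.000378) / 0.3
  epsilon_axial = 0.00126
Final answer: epsilon_axial = 0.00126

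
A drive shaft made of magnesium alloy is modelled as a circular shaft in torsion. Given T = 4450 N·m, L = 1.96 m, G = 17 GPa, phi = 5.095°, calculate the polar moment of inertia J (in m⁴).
Model: a circular shaft in torsion, so phi = (T·L) / (G·J).
Solve for J: J = (T·L) / (phi·G).
Convert to SI units:
  G = 17 GPa = 1.7 × 10¹⁰ Pa
  phi = 5.095° = 0.08892 rad
Substitute:
  J = (4450 × 1.96) / (0.08892 × (1.7 × 10¹⁰))
  J = 5.77 × 10⁻⁶ m⁴
Final answer: J = 5.77 × 10⁻⁶ m⁴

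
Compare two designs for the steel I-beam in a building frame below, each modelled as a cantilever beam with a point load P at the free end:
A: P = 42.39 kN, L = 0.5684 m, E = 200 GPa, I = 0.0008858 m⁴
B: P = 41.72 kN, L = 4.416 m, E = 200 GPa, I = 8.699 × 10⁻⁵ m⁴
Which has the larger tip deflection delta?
Model: a cantilever beam with a point load P at the free end, so delta = (P·L^3) / (3·E·I) (SI units).
  A: delta = (42390 × 0.5684^3) / (3 × (2 × 10¹¹) × 0.0008858) = 1.465 × 10⁻⁵ m = 0.01465 mm
  B: delta = (41720 × 4.416^3) / (3 × (2 × 10¹¹) × (8.699 × 10⁻⁵)) = 0.06884 m = 68.84 mm
68.84 mm > 0.01465 mm, so B is larger.
Final answer: B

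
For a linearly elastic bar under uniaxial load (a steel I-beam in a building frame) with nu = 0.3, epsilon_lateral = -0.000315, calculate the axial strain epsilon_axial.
Model: a linearly elastic bar under uniaxial load, so epsilon_lateral = -nu·epsilon_axial.
Solve for epsilon_axial: epsilon_axial = -epsilon_lateral / nu.
Substitute:
  epsilon_axial = -(-0.000315) / 0.3
  epsilon_axial = 0.00105
Final answer: epsilon_axial = 0.00105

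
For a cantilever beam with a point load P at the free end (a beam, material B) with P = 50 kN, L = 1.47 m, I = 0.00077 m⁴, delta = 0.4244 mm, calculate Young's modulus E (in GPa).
Model: a cantilever beam with a point load P at the free end, so delta = (P·L^3) / (3·E·I).
Solve for E: E = (P·L^3) / (3·delta·I).
Convert to SI units:
  P = 50 kN = 50000 N
  delta = 0.4244 mm = 0.0004244 m
Substitute:
  E = (50000 × 1.47^3) / (3 × 0.0004244 × 0.00077)
  E = 1.62 × 10¹¹ Pa
Convert: E = 1.62 × 10¹¹ Pa = 162 GPa
Final answer: E = 162 GPa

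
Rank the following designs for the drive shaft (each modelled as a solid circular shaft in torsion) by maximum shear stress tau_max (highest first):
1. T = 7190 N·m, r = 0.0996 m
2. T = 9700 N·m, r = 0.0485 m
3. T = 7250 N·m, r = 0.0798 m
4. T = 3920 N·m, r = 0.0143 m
Model: a solid circular shaft in torsion, so tau_max = (2·T) / (π·r^3) (SI units).
  Case 1: tau_max = (2 × 7190) / (π × 0.0996^3) = 4.633 × 10⁶ Pa = 4.633 MPa
  Case 2: tau_max = (2 × 9700) / (π × 0.0485^3) = 5.413 × 10⁷ Pa = 54.13 MPa
  Case 3: tau_max = (2 × 7250) / (π × 0.0798^3) = 9.083 × 10⁶ Pa = 9.083 MPa
  Case 4: tau_max = (2 × 3920) / (π × 0.0143^3) = 8.534 × 10⁸ Pa = 853.4 MPa
Ordering: 853.4 MPa (case 4) > 54.13 MPa (case 2) > 9.083 MPa (case 3) > 4.633 MPa (case 1)
Final answer: 4, 2, 3, 1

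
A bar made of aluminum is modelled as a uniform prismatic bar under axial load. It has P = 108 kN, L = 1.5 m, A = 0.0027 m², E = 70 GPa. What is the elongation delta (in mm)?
Model: a uniform prismatic bar under axial load, so delta = (P·L) / (A·E).
Convert to SI units:
  P = 108 kN = 108000 N
  E = 70 GPa = 7 × 10¹⁰ Pa
Substitute:
  delta = (108000 × 1.5) / (0.0027 × (7 × 10¹⁰))
  delta = 0.0008571 m
Convert: delta = 0.0008571 m = 0.8571 mm
Final answer: delta = 0.8571 mm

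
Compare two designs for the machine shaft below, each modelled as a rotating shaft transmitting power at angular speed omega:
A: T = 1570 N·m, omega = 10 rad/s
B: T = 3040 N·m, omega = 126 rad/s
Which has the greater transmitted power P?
Model: a rotating shaft transmitting power at angular speed omega, so P = T·omega (SI units).
  A: P = 1570 × 10 = 15700 W = 15.7 kW
  B: P = 3040 × 126 = 383000 W = 383 kW
383 kW > 15.7 kW, so B is larger.
Final answer: B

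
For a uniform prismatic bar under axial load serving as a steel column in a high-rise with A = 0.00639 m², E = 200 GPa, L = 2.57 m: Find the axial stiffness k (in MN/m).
Model: a uniform prismatic bar under axial load, so k = (A·E) / L.
Convert to SI units:
  E = 200 GPa = 2 × 10¹¹ Pa
Substitute:
  k = (0.00639 × (2 × 10¹¹)) / 2.57
  k = 4.973 × 10⁸ N/m
Convert: k = 4.973 × 10⁸ N/m = 497.3 MN/m
Final answer: k = 497.3 MN/m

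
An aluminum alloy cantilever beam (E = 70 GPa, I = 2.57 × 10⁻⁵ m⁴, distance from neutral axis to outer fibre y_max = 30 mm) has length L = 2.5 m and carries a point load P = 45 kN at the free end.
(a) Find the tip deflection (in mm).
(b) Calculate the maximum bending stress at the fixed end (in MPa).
(a) Tip deflection of a cantilever with an end point load: δ = P·L^3 / (3·E·I). Convert P = 45 kN = 45000 N, E = 70 GPa = 7 × 10¹⁰ Pa.
  δ = (45000 × 2.5^3) / (3 × (7 × 10¹⁰) × (2.57 × 10⁻⁵)) = 0.1303 m = 130.3 mm
(b) Maximum bending moment at the fixed end: M = P·L = 45000 × 2.5 = 112500 N·m. Convert y_max = 30 mm = 0.03 m.
  σ = M·y_max / I = (112500 × 0.03) / (2.57 × 10⁻⁵) = 1.313 × 10⁸ Pa = 131.3 MPa
Final answer: (a) δ = 130.3 mm, (b) σ = 131.3 MPa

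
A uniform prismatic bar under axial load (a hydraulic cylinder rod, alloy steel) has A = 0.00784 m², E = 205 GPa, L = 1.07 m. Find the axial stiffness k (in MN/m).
Model: a uniform prismatic bar under axial load, so k = (A·E) / L.
Convert to SI units:
  E = 205 GPa = 2.05 × 10¹¹ Pa
Substitute:
  k = (0.00784 × (2.05 × 10¹¹)) / 1.07
  k = 1.502 × 10⁹ N/m
Convert: k = 1.502 × 10⁹ N/m = 1502 MN/m
Final answer: k = 1502 MN/m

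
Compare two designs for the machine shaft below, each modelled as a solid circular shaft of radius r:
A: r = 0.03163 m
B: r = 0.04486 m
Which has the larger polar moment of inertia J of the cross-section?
Model: a solid circular shaft of radius r, so J = (π·r^4) / 2 (SI units).
  A: J = (π × 0.03163^4) / 2 = 1.572 × 10⁻⁶ m⁴
  B: J = (π × 0.04486^4) / 2 = 6.361 × 10⁻⁶ m⁴
6.361 × 10⁻⁶ m⁴ > 1.572 × 10⁻⁶ m⁴, so B is larger.
Final answer: B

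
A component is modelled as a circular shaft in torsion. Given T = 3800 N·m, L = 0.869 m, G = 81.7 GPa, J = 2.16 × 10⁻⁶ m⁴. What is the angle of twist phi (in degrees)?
Model: a circular shaft in torsion, so phi = (T·L) / (G·J).
Convert to SI units:
  G = 81.7 GPa = 8.17 × 10¹⁰ Pa
Substitute:
  phi = (3800 × 0.869) / ((8.17 × 10¹⁰) × (2.16 × 10⁻⁶))
  phi = 0.01871 rad
Convert to degrees: phi = 0.01871 × 180/π = 1.072°
Final answer: phi = 1.072°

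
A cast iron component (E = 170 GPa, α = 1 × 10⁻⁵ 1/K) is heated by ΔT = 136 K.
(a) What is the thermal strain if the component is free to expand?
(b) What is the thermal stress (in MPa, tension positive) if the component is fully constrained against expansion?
(a) Free thermal strain ε_th = α·ΔT = (1 × 10⁻⁵) × 136 = 0.00136
(b) Fully constrained, the expansion is suppressed, so σ = -E·α·ΔT. Convert E = 170 GPa = 1.7 × 10¹¹ Pa.
  σ = -(1.7 × 10¹¹) × (1 × 10⁻⁵) × 136 = -2.312 × 10⁸ Pa = -231.2 MPa (compressive)
Final answer: (a) ε_th = 0.00136, (b) σ = -231.2 MPa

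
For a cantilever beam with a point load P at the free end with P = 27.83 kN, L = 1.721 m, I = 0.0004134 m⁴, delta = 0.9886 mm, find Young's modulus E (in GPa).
Model: a cantilever beam with a point load P at the free end, so delta = (P·L^3) / (3·E·I).
Solve for E: E = (P·L^3) / (3·delta·I).
Convert to SI units:
  P = 27.83 kN = 27830 N
  delta = 0.9886 mm = 0.0009886 m
Substitute:
  E = (27830 × 1.721^3) / (3 × 0.0009886 × 0.0004134)
  E = 1.157 × 10¹¹ Pa
Convert: E = 1.157 × 10¹¹ Pa = 115.7 GPa
Final answer: E = 115.7 GPa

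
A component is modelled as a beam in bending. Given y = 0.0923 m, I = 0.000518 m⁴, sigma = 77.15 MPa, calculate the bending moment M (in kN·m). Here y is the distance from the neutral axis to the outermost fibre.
Model: a beam in bending, so sigma = (M·y) / I.
Solve for M: M = (sigma·I) / y.
Convert to SI units:
  sigma = 77.15 MPa = 7.715 × 10⁷ Pa
Substitute:
  M = ((7.715 × 10⁷) × 0.000518) / 0.0923
  M = 433000 N·m
Convert: M = 433000 N·m = 433 kN·m
Final answer: M = 433 kN·m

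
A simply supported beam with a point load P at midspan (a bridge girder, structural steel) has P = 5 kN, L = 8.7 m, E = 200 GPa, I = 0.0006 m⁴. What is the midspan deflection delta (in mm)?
Model: a simply supported beam with a point load P at midspan, so delta = (P·L^3) / (48·E·I).
Convert to SI units:
  P = 5 kN = 5000 N
  E = 200 GPa = 2 × 10¹¹ Pa
Substitute:
  delta = (5000 × 8.7^3) / (48 × (2 × 10¹¹) × 0.0006)
  delta = 0.0005716 m
Convert: delta = 0.0005716 m = 0.5716 mm
Final answer: delta = 0.5716 mm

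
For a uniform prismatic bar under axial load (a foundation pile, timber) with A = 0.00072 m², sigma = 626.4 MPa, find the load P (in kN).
Model: a uniform prismatic bar under axial load, so sigma = P / A.
Solve for P: P = sigma·A.
Convert to SI units:
  sigma = 626.4 MPa = 6.264 × 10⁸ Pa
Substitute:
  P = (6.264 × 10⁸) × 0.00072
  P = 451000 N
Convert: P = 451000 N = 451 kN
Final answer: P = 451 kN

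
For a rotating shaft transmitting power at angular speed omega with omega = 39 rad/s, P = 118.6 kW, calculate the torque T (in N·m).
Model: a rotating shaft transmitting power at angular speed omega, so P = T·omega.
Solve for T: T = P / omega.
Convert to SI units:
  P = 118.6 kW = 118600 W
Substitute:
  T = 118600 / 39
  T = 3041 N·m
Final answer: T = 3041 N·m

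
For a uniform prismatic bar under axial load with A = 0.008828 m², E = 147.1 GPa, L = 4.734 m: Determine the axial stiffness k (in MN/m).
Model: a uniform prismatic bar under axial load, so k = (A·E) / L.
Convert to SI units:
  E = 147.1 GPa = 1.471 × 10¹¹ Pa
Substitute:
  k = (0.008828 × (1.471 × 10¹¹)) / 4.734
  k = 2.743 × 10⁸ N/m
Convert: k = 2.743 × 10⁸ N/m = 274.3 MN/m
Final answer: k = 274.3 MN/m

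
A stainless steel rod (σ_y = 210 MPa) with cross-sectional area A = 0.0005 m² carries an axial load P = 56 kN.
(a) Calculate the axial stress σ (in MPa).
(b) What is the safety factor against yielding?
(a) Axial stress σ = P/A. Convert P = 56 kN = 56000 N.
  σ = 56000 / 0.0005 = 1.12 × 10⁸ Pa = 112 MPa
(b) Safety factor SF = σ_y/σ = 210 / 112 = 1.875
Final answer: (a) σ = 112 MPa, (b) SF = 1.875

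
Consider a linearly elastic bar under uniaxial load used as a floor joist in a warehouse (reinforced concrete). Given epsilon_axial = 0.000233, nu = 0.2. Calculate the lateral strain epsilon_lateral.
Model: a linearly elastic bar under uniaxial load, so epsilon_lateral = -nu·epsilon_axial.
Substitute:
  epsilon_lateral = -(0.2 × 0.000233)
  epsilon_lateral = -4.66 × 10⁻⁵
Final answer: epsilon_lateral = -4.66 × 10⁻⁵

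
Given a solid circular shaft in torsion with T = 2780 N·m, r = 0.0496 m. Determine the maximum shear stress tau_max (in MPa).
Model: a solid circular shaft in torsion, so tau_max = (2·T) / (π·r^3).
Substitute:
  tau_max = (2 × 2780) / (π × 0.0496^3)
  tau_max = 1.45 × 10⁷ Pa
Convert: tau_max = 1.45 × 10⁷ Pa = 14.5 MPa
Final answer: tau_max = 14.5 MPa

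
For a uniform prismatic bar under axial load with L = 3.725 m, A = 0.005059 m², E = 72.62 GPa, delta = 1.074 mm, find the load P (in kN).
Model: a uniform prismatic bar under axial load, so delta = (P·L) / (A·E).
Solve for P: P = (delta·A·E) / L.
Convert to SI units:
  E = 72.62 GPa = 7.262 × 10¹⁰ Pa
  delta = 1.074 mm = 0.001074 m
Substitute:
  P = (0.001074 × 0.005059 × (7.262 × 10¹⁰)) / 3.725
  P = 105900 N
Convert: P = 105900 N = 105.9 kN
Final answer: P = 105.9 kN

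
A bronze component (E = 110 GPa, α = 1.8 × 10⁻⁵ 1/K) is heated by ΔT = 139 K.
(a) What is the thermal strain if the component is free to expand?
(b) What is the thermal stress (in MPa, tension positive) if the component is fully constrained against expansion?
(a) Free thermal strain ε_th = α·ΔT = (1.8 × 10⁻⁵) × 139 = 0.002502
(b) Fully constrained, the expansion is suppressed, so σ = -E·α·ΔT. Convert E = 110 GPa = 1.1 × 10¹¹ Pa.
  σ = -(1.1 × 10¹¹) × (1.8 × 10⁻⁵) × 139 = -2.752 × 10⁸ Pa = -275.2 MPa (compressive)
Final answer: (a) ε_th = 0.002502, (b) σ = -275.2 MPa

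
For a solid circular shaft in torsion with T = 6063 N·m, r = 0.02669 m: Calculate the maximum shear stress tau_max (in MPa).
Model: a solid circular shaft in torsion, so tau_max = (2·T) / (π·r^3).
Substitute:
  tau_max = (2 × 6063) / (π × 0.02669^3)
  tau_max = 2.03 × 10⁸ Pa
Convert: tau_max = 2.03 × 10⁸ Pa = 203 MPa
Final answer: tau_max = 203 MPa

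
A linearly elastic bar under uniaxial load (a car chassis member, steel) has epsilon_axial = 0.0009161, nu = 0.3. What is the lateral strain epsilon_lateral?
Model: a linearly elastic bar under uniaxial load, so epsilon_lateral = -nu·epsilon_axial.
Substitute:
  epsilon_lateral = -(0.3 × 0.0009161)
  epsilon_lateral = -0.0002748
Final answer: epsilon_lateral = -0.0002748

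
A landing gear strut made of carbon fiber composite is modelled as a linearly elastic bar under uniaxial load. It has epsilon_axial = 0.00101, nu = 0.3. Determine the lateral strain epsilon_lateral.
Model: a linearly elastic bar under uniaxial load, so epsilon_lateral = -nu·epsilon_axial.
Substitute:
  epsilon_lateral = -(0.3 × 0.00101)
  epsilon_lateral = -0.000303
Final answer: epsilon_lateral = -0.000303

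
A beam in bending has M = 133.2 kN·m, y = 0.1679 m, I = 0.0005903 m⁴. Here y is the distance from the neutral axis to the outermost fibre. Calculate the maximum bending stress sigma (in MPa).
Model: a beam in bending, so sigma = (M·y) / I.
Convert to SI units:
  M = 133.2 kN·m = 133200 N·m
Substitute:
  sigma = (133200 × 0.1679) / 0.0005903
  sigma = 3.789 × 10⁷ Pa
Convert: sigma = 3.789 × 10⁷ Pa = 37.89 MPa
Final answer: sigma = 37.89 MPa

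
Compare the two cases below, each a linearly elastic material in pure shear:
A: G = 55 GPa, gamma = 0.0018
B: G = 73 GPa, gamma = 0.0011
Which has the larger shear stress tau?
Model: a linearly elastic material in pure shear, so tau = G·gamma (SI units).
  A: tau = (5.5 × 10¹⁰) × 0.0018 = 9.9 × 10⁷ Pa = 99 MPa
  B: tau = (7.3 × 10¹⁰) × 0.0011 = 8.03 × 10⁷ Pa = 80.3 MPa
99 MPa > 80.3 MPa, so A is larger.
Final answer: A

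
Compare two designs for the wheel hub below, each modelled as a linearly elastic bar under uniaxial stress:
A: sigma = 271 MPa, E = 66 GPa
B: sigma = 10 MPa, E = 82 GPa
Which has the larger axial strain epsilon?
Model: a linearly elastic bar under uniaxial stress, so epsilon = sigma / E (SI units).
  A: epsilon = (2.71 × 10⁸) / (6.6 × 10¹⁰) = 0.004106
  B: epsilon = (1 × 10⁷) / (8.2 × 10¹⁰) = 0.000122
0.004106 > 0.000122, so A is larger.
Final answer: A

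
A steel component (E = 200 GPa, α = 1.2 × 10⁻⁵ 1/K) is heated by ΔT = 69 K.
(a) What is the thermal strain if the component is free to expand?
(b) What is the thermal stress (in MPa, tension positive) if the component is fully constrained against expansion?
(a) Free thermal strain ε_th = α·ΔT = (1.2 × 10⁻⁵) × 69 = 0.000828
(b) Fully constrained, the expansion is suppressed, so σ = -E·α·ΔT. Convert E = 200 GPa = 2 × 10¹¹ Pa.
  σ = -(2 × 10¹¹) × (1.2 × 10⁻⁵) × 69 = -1.656 × 10⁸ Pa = -165.6 MPa (compressive)
Final answer: (a) ε_th = 0.000828, (b) σ = -165.6 MPa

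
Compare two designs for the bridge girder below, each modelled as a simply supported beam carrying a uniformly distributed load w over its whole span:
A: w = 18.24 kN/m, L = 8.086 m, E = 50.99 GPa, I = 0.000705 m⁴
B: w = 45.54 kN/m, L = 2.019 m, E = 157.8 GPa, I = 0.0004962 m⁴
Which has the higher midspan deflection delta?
Model: a simply supported beam carrying a uniformly distributed load w over its whole span, so delta = (5·w·L^4) / (384·E·I) (SI units).
  A: delta = (5 × 18240 × 8.086^4) / (384 × (5.099 × 10¹⁰) × 0.000705) = 0.02824 m = 28.24 mm
  B: delta = (5 × 45540 × 2.019^4) / (384 × (1.578 × 10¹¹) × 0.0004962) = 0.0001258 m = 0.1258 mm
28.24 mm > 0.1258 mm, so A is larger.
Final answer: A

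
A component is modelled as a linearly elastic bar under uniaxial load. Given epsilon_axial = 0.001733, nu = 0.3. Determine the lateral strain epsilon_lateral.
Model: a linearly elastic bar under uniaxial load, so epsilon_lateral = -nu·epsilon_axial.
Substitute:
  epsilon_lateral = -(0.3 × 0.001733)
  epsilon_lateral = -0.0005199
Final answer: epsilon_lateral = -0.0005199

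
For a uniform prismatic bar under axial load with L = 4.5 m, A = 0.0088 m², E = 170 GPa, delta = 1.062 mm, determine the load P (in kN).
Model: a uniform prismatic bar under axial load, so delta = (P·L) / (A·E).
Solve for P: P = (delta·A·E) / L.
Convert to SI units:
  E = 170 GPa = 1.7 × 10¹¹ Pa
  delta = 1.062 mm = 0.001062 m
Substitute:
  P = (0.001062 × 0.0088 × (1.7 × 10¹¹)) / 4.5
  P = 353100 N
Convert: P = 353100 N = 353.1 kN
Final answer: P = 353.1 kN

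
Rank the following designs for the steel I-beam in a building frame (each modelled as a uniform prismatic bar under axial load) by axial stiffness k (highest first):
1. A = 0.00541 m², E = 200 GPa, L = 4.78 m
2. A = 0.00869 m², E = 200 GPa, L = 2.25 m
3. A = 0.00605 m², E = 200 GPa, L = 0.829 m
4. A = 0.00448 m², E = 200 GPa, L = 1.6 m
Model: a uniform prismatic bar under axial load, so k = (A·E) / L (SI units).
  Case 1: k = (0.00541 × (2 × 10¹¹)) / 4.78 = 2.264 × 10⁸ N/m = 226.4 MN/m
  Case 2: k = (0.00869 × (2 × 10¹¹)) / 2.25 = 7.724 × 10⁸ N/m = 772.4 MN/m
  Case 3: k = (0.00605 × (2 × 10¹¹)) / 0.829 = 1.46 × 10⁹ N/m = 1460 MN/m
  Case 4: k = (0.00448 × (2 × 10¹¹)) / 1.6 = 5.6 × 10⁸ N/m = 560 MN/m
Ordering: 1460 MN/m (case 3) > 772.4 MN/m (case 2) > 560 MN/m (case 4) > 226.4 MN/m (case 1)
Final answer: 3, 2, 4, 1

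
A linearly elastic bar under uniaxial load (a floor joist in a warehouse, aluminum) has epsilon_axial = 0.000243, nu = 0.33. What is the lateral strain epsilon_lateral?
Model: a linearly elastic bar under uniaxial load, so epsilon_lateral = -nu·epsilon_axial.
Substitute:
  epsilon_lateral = -(0.33 × 0.000243)
  epsilon_lateral = -8.019 × 10⁻⁵
Final answer: epsilon_lateral = -8.019 × 10⁻⁵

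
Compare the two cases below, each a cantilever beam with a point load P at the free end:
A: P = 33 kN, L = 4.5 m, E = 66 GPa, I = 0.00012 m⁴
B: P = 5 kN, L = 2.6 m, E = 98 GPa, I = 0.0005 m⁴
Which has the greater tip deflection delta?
Model: a cantilever beam with a point load P at the free end, so delta = (P·L^3) / (3·E·I) (SI units).
  A: delta = (33000 × 4.5^3) / (3 × (6.6 × 10¹⁰) × 0.00012) = 0.1266 m = 126.6 mm
  B: delta = (5000 × 2.6^3) / (3 × (9.8 × 10¹⁰) × 0.0005) = 0.0005978 m = 0.5978 mm
126.6 mm > 0.5978 mm, so A is larger.
Final answer: A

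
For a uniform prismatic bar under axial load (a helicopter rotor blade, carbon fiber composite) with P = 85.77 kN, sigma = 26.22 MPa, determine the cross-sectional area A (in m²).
Model: a uniform prismatic bar under axial load, so sigma = P / A.
Solve for A: A = P / sigma.
Convert to SI units:
  P = 85.77 kN = 85770 N
  sigma = 26.22 MPa = 2.622 × 10⁷ Pa
Substitute:
  A = 85770 / (2.622 × 10⁷)
  A = 0.003271 m²
Final answer: A = 0.003271 m²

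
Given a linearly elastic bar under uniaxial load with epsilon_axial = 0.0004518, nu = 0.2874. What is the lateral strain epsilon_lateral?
Model: a linearly elastic bar under uniaxial load, so epsilon_lateral = -nu·epsilon_axial.
Substitute:
  epsilon_lateral = -(0.2874 × 0.0004518)
  epsilon_lateral = -0.0001298
Final answer: epsilon_lateral = -0.0001298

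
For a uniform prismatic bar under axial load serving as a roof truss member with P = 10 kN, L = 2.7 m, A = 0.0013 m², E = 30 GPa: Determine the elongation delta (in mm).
Model: a uniform prismatic bar under axial load, so delta = (P·L) / (A·E).
Convert to SI units:
  P = 10 kN = 10000 N
  E = 30 GPa = 3 × 10¹⁰ Pa
Substitute:
  delta = (10000 × 2.7) / (0.0013 × (3 × 10¹⁰))
  delta = 0.0006923 m
Convert: delta = 0.0006923 m = 0.6923 mm
Final answer: delta = 0.6923 mm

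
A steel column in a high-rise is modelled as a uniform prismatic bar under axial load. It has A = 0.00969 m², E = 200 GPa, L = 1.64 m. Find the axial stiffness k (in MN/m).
Model: a uniform prismatic bar under axial load, so k = (A·E) / L.
Convert to SI units:
  E = 200 GPa = 2 × 10¹¹ Pa
Substitute:
  k = (0.00969 × (2 × 10¹¹)) / 1.64
  k = 1.182 × 10⁹ N/m
Convert: k = 1.182 × 10⁹ N/m = 1182 MN/m
Final answer: k = 1182 MN/m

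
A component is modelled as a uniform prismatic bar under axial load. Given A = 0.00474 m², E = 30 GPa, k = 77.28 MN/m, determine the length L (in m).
Model: a uniform prismatic bar under axial load, so k = (A·E) / L.
Solve for L: L = (A·E) / k.
Convert to SI units:
  E = 30 GPa = 3 × 10¹⁰ Pa
  k = 77.28 MN/m = 7.728 × 10⁷ N/m
Substitute:
  L = (0.00474 × (3 × 10¹⁰)) / (7.728 × 10⁷)
  L = 1.84 m
Final answer: L = 1.84 m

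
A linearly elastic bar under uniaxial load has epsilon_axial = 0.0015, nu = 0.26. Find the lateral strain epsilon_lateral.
Model: a linearly elastic bar under uniaxial load, so epsilon_lateral = -nu·epsilon_axial.
Substitute:
  epsilon_lateral = -(0.26 × 0.0015)
  epsilon_lateral = -0.00039
Final answer: epsilon_lateral = -0.00039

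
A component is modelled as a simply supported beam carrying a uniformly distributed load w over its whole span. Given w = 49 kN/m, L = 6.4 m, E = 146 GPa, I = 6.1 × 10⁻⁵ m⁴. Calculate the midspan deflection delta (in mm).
Model: a simply supported beam carrying a uniformly distributed load w over its whole span, so delta = (5·w·L^4) / (384·E·I).
Convert to SI units:
  w = 49 kN/m = 49000 N/m
  E = 146 GPa = 1.46 × 10¹¹ Pa
Substitute:
  delta = (5 × 49000 × 6.4^4) / (384 × (1.46 × 10¹¹) × (6.1 × 10⁻⁵))
  delta = 0.1202 m
Convert: delta = 0.1202 m = 120.2 mm
Final answer: delta = 120.2 mm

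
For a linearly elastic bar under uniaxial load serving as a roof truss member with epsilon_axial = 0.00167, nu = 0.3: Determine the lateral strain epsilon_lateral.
Model: a linearly elastic bar under uniaxial load, so epsilon_lateral = -nu·epsilon_axial.
Substitute:
  epsilon_lateral = -(0.3 × 0.00167)
  epsilon_lateral = -0.000501
Final answer: epsilon_lateral = -0.000501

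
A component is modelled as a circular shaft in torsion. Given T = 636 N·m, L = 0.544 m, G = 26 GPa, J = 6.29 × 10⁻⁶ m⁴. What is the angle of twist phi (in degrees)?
Model: a circular shaft in torsion, so phi = (T·L) / (G·J).
Convert to SI units:
  G = 26 GPa = 2.6 × 10¹⁰ Pa
Substitute:
  phi = (636 × 0.544) / ((2.6 × 10¹⁰) × (6.29 × 10⁻⁶))
  phi = 0.002116 rad
Convert to degrees: phi = 0.002116 × 180/π = 0.1212°
Final answer: phi = 0.1212°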